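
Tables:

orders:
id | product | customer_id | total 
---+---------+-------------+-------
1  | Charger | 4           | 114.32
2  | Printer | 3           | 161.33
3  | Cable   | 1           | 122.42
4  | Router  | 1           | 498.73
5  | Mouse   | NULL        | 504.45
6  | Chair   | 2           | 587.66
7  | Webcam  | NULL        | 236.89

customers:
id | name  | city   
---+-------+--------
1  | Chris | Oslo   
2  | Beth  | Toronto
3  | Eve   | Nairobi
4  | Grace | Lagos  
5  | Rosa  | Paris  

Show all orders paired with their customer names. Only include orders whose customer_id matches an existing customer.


INNER JOIN keeps only orders rows whose customer_id matches an id in customers. Walk through each order:
  - order 1 (Charger): customer_id=4 -> matches Grace
  - order 2 (Printer): customer_id=3 -> matches Eve
  - order 3 (Cable): customer_id=1 -> matches Chris
  - order 4 (Router): customer_id=1 -> matches Chris
  - order 5 (Mouse): customer_id=NULL, no match -> dropped
  - order 6 (Chair): customer_id=2 -> matches Beth
  - order 7 (Webcam): customer_id=NULL, no match -> dropped
So 2 of 7 rows are dropped.

SQL:
SELECT a.product, b.name AS customer
FROM orders a
INNER JOIN customers b ON a.customer_id = b.id

Result:
product | customer
--------+---------
Charger | Grace   
Printer | Eve     
Cable   | Chris   
Router  | Chris   
Chair   | Beth    


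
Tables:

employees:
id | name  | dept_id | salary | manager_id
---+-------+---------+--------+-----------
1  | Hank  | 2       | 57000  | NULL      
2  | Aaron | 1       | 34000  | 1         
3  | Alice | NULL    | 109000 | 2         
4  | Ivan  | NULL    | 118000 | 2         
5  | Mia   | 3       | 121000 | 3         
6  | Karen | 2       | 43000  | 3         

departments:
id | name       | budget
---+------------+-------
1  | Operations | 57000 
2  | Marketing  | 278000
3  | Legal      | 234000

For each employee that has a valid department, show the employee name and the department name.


INNER JOIN keeps only employees rows whose dept_id matches an id in departments. Walk through each employee:
  - employee 1 (Hank): dept_id=2 -> matches Marketing
  - employee 2 (Aaron): dept_id=1 -> matches Operations
  - employee 3 (Alice): dept_id=NULL, no match -> dropped
  - employee 4 (Ivan): dept_id=NULL, no match -> dropped
  - employee 5 (Mia): dept_id=3 -> matches Legal
  - employee 6 (Karen): dept_id=2 -> matches Marketing
So 2 of 6 rows are dropped.

SQL:
SELECT a.name, b.name AS department
FROM employees a
INNER JOIN departments b ON a.dept_id = b.id

Result:
name  | department
------+-----------
Hank  | Marketing 
Aaron | Operations
Mia   | Legal     
Karen | Marketing 


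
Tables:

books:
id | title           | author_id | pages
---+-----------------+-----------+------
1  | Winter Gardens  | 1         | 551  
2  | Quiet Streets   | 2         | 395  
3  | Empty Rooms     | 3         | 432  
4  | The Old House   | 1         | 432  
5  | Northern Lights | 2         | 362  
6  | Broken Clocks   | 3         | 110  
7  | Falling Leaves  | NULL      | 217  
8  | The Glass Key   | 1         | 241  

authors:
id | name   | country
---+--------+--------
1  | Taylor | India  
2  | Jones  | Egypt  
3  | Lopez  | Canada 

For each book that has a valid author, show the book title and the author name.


INNER JOIN keeps only books rows whose author_id matches an id in authors. Walk through each book:
  - book 1 (Winter Gardens): author_id=1 -> matches Taylor
  - book 2 (Quiet Streets): author_id=2 -> matches Jones
  - book 3 (Empty Rooms): author_id=3 -> matches Lopez
  - book 4 (The Old House): author_id=1 -> matches Taylor
  - book 5 (Northern Lights): author_id=2 -> matches Jones
  - book 6 (Broken Clocks): author_id=3 -> matches Lopez
  - book 7 (Falling Leaves): author_id=NULL, no match -> dropped
  - book 8 (The Glass Key): author_id=1 -> matches Taylor
So 1 of 8 rows is dropped.

SQL:
SELECT a.title, b.name AS author
FROM books a
INNER JOIN authors b ON a.author_id = b.id

Result:
title           | author
----------------+-------
Winter Gardens  | Taylor
Quiet Streets   | Jones 
Empty Rooms     | Lopez 
The Old House   | Taylor
Northern Lights | Jones 
Broken Clocks   | Lopez 
The Glass Key   | Taylor


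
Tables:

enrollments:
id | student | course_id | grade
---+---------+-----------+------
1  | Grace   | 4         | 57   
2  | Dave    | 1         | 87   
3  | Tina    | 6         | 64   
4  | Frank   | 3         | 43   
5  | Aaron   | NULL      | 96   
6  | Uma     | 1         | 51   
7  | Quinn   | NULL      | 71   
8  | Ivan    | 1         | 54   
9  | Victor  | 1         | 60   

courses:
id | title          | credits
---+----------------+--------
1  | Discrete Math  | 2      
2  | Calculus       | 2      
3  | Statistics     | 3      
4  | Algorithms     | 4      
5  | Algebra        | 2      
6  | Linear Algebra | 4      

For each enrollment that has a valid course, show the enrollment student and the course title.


INNER JOIN keeps only enrollments rows whose course_id matches an id in courses. Walk through each enrollment:
  - enrollment 1 (Grace): course_id=4 -> matches Algorithms
  - enrollment 2 (Dave): course_id=1 -> matches Discrete Math
  - enrollment 3 (Tina): course_id=6 -> matches Linear Algebra
  - enrollment 4 (Frank): course_id=3 -> matches Statistics
  - enrollment 5 (Aaron): course_id=NULL, no match -> dropped
  - enrollment 6 (Uma): course_id=1 -> matches Discrete Math
  - enrollment 7 (Quinn): course_id=NULL, no match -> dropped
  - enrollment 8 (Ivan): course_id=1 -> matches Discrete Math
  - enrollment 9 (Victor): course_id=1 -> matches Discrete Math
So 2 of 9 rows are dropped.

SQL:
SELECT a.student, b.title AS course
FROM enrollments a
INNER JOIN courses b ON a.course_id = b.id

Result:
student | course        
--------+---------------
Grace   | Algorithms    
Dave    | Discrete Math 
Tina    | Linear Algebra
Frank   | Statistics    
Uma     | Discrete Math 
Ivan    | Discrete Math 
Victor  | Discrete Math 


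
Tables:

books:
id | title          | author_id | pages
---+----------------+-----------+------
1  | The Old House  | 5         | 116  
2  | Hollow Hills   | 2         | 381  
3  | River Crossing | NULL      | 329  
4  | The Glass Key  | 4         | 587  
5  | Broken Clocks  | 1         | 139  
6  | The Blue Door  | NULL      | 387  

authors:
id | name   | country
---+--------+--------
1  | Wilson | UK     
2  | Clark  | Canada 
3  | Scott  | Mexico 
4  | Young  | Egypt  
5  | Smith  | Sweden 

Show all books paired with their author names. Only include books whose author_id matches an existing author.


INNER JOIN keeps only books rows whose author_id matches an id in authors. Walk through each book:
  - book 1 (The Old House): author_id=5 -> matches Smith
  - book 2 (Hollow Hills): author_id=2 -> matches Clark
  - book 3 (River Crossing): author_id=NULL, no match -> dropped
  - book 4 (The Glass Key): author_id=4 -> matches Young
  - book 5 (Broken Clocks): author_id=1 -> matches Wilson
  - book 6 (The Blue Door): author_id=NULL, no match -> dropped
So 2 of 6 rows are dropped.

SQL:
SELECT a.title, b.name AS author
FROM books a
INNER JOIN authors b ON a.author_id = b.id

Result:
title         | author
--------------+-------
The Old House | Smith 
Hollow Hills  | Clark 
The Glass Key | Young 
Broken Clocks | Wilson


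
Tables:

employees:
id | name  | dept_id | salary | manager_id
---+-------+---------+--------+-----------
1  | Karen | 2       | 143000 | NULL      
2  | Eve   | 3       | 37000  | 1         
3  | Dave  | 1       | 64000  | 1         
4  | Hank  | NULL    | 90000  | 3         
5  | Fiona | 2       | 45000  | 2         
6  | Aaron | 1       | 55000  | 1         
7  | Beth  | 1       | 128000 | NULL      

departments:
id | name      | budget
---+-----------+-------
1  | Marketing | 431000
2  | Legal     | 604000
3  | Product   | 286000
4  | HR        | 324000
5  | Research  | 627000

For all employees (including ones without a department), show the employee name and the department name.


LEFT JOIN keeps every row from employees (the left table); where dept_id has no match in departments, the department columns become NULL. Walk through each employee:
  - employee 1 (Karen): dept_id=2 -> matches Legal
  - employee 2 (Eve): dept_id=3 -> matches Product
  - employee 3 (Dave): dept_id=1 -> matches Marketing
  - employee 4 (Hank): dept_id=NULL, no match -> kept with NULL
  - employee 5 (Fiona): dept_id=2 -> matches Legal
  - employee 6 (Aaron): dept_id=1 -> matches Marketing
  - employee 7 (Beth): dept_id=1 -> matches Marketing
All 7 rows appear; 1 has NULL department.

SQL:
SELECT a.name, b.name AS department
FROM employees a
LEFT JOIN departments b ON a.dept_id = b.id

Result:
name  | department
------+-----------
Karen | Legal     
Eve   | Product   
Dave  | Marketing 
Hank  | NULL      
Fiona | Legal     
Aaron | Marketing 
Beth  | Marketing 


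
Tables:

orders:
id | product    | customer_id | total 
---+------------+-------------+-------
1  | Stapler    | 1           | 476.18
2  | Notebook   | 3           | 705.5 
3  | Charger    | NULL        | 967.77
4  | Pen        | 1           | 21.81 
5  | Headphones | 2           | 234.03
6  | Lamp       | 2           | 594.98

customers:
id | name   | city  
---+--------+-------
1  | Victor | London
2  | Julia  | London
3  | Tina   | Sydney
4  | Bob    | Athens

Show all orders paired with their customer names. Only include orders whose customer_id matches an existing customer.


INNER JOIN keeps only orders rows whose customer_id matches an id in customers. Walk through each order:
  - order 1 (Stapler): customer_id=1 -> matches Victor
  - order 2 (Notebook): customer_id=3 -> matches Tina
  - order 3 (Charger): customer_id=NULL, no match -> dropped
  - order 4 (Pen): customer_id=1 -> matches Victor
  - order 5 (Headphones): customer_id=2 -> matches Julia
  - order 6 (Lamp): customer_id=2 -> matches Julia
So 1 of 6 rows is dropped.

SQL:
SELECT a.product, b.name AS customer
FROM orders a
INNER JOIN customers b ON a.customer_id = b.id

Result:
product    | customer
-----------+---------
Stapler    | Victor  
Notebook   | Tina    
Pen        | Victor  
Headphones | Julia   
Lamp       | Julia   


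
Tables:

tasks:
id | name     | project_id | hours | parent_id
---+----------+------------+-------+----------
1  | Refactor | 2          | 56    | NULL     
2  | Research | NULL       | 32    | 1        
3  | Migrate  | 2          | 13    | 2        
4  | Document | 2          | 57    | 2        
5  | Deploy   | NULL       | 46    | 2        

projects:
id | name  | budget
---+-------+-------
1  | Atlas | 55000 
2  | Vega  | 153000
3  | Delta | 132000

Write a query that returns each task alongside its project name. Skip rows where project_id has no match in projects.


INNER JOIN keeps only tasks rows whose project_id matches an id in projects. Walk through each task:
  - task 1 (Refactor): project_id=2 -> matches Vega
  - task 2 (Research): project_id=NULL, no match -> dropped
  - task 3 (Migrate): project_id=2 -> matches Vega
  - task 4 (Document): project_id=2 -> matches Vega
  - task 5 (Deploy): project_id=NULL, no match -> dropped
So 2 of 5 rows are dropped.

SQL:
SELECT a.name, b.name AS project
FROM tasks a
INNER JOIN projects b ON a.project_id = b.id

Result:
name     | project
---------+--------
Refactor | Vega   
Migrate  | Vega   
Document | Vega   


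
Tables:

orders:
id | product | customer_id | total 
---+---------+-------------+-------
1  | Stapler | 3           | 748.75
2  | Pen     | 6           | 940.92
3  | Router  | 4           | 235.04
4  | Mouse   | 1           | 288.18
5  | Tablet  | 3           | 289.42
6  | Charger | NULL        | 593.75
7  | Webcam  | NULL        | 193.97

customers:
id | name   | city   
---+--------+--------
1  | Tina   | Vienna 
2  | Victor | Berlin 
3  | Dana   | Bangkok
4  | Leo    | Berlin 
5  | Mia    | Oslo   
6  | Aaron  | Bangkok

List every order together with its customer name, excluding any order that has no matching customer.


INNER JOIN keeps only orders rows whose customer_id matches an id in customers. Walk through each order:
  - order 1 (Stapler): customer_id=3 -> matches Dana
  - order 2 (Pen): customer_id=6 -> matches Aaron
  - order 3 (Router): customer_id=4 -> matches Leo
  - order 4 (Mouse): customer_id=1 -> matches Tina
  - order 5 (Tablet): customer_id=3 -> matches Dana
  - order 6 (Charger): customer_id=NULL, no match -> dropped
  - order 7 (Webcam): customer_id=NULL, no match -> dropped
So 2 of 7 rows are dropped.

SQL:
SELECT a.product, b.name AS customer
FROM orders a
INNER JOIN customers b ON a.customer_id = b.id

Result:
product | customer
--------+---------
Stapler | Dana    
Pen     | Aaron   
Router  | Leo     
Mouse   | Tina    
Tablet  | Dana    


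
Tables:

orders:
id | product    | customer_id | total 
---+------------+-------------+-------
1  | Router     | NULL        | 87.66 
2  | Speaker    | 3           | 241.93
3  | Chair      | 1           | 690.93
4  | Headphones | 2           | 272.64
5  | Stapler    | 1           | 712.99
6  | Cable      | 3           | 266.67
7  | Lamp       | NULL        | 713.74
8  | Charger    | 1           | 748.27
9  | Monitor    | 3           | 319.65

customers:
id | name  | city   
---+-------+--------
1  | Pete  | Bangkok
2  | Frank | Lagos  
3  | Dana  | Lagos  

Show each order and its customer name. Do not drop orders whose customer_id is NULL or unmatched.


LEFT JOIN keeps every row from orders (the left table); where customer_id has no match in customers, the customer columns become NULL. Walk through each order:
  - order 1 (Router): customer_id=NULL, no match -> kept with NULL
  - order 2 (Speaker): customer_id=3 -> matches Dana
  - order 3 (Chair): customer_id=1 -> matches Pete
  - order 4 (Headphones): customer_id=2 -> matches Frank
  - order 5 (Stapler): customer_id=1 -> matches Pete
  - order 6 (Cable): customer_id=3 -> matches Dana
  - order 7 (Lamp): customer_id=NULL, no match -> kept with NULL
  - order 8 (Charger): customer_id=1 -> matches Pete
  - order 9 (Monitor): customer_id=3 -> matches Dana
All 9 rows appear; 2 have NULL customer.

SQL:
SELECT a.product, b.name AS customer
FROM orders a
LEFT JOIN customers b ON a.customer_id = b.id

Result:
product    | customer
-----------+---------
Router     | NULL    
Speaker    | Dana    
Chair      | Pete    
Headphones | Frank   
Stapler    | Pete    
Cable      | Dana    
Lamp       | NULL    
Charger    | Pete    
Monitor    | Dana    


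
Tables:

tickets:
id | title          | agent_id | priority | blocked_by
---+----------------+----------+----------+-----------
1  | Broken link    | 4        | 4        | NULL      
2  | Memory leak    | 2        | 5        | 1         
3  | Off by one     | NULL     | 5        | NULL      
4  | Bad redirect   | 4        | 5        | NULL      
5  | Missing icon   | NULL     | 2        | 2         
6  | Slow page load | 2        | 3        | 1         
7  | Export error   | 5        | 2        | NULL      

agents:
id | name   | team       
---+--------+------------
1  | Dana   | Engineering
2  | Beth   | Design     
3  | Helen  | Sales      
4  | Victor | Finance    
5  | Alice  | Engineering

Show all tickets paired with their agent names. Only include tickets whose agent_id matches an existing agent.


INNER JOIN keeps only tickets rows whose agent_id matches an id in agents. Walk through each ticket:
  - ticket 1 (Broken link): agent_id=4 -> matches Victor
  - ticket 2 (Memory leak): agent_id=2 -> matches Beth
  - ticket 3 (Off by one): agent_id=NULL, no match -> dropped
  - ticket 4 (Bad redirect): agent_id=4 -> matches Victor
  - ticket 5 (Missing icon): agent_id=NULL, no match -> dropped
  - ticket 6 (Slow page load): agent_id=2 -> matches Beth
  - ticket 7 (Export error): agent_id=5 -> matches Alice
So 2 of 7 rows are dropped.

SQL:
SELECT a.title, b.name AS agent
FROM tickets a
INNER JOIN agents b ON a.agent_id = b.id

Result:
title          | agent 
---------------+-------
Broken link    | Victor
Memory leak    | Beth  
Bad redirect   | Victor
Slow page load | Beth  
Export error   | Alice 


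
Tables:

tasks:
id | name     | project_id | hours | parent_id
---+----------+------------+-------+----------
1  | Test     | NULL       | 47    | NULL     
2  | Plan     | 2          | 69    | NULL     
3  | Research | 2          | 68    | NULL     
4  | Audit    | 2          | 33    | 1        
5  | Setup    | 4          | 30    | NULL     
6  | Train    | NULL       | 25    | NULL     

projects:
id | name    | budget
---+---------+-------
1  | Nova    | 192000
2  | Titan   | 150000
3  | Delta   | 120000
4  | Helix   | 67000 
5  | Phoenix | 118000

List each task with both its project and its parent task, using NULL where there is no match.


Two LEFT JOINs from the same base table tasks: one to projects via project_id, one to tasks itself via parent_id. Both are LEFT so every task is preserved.
Match against projects:
  - task 1 (Test): project_id=NULL, no match -> kept with NULL
  - task 2 (Plan): project_id=2 -> matches Titan
  - task 3 (Research): project_id=2 -> matches Titan
  - task 4 (Audit): project_id=2 -> matches Titan
  - task 5 (Setup): project_id=4 -> matches Helix
  - task 6 (Train): project_id=NULL, no match -> kept with NULL
Match against tasks (self):
  - task 1 (Test): parent_id=NULL -> NULL
  - task 2 (Plan): parent_id=NULL -> NULL
  - task 3 (Research): parent_id=NULL -> NULL
  - task 4 (Audit): parent_id=1 -> Test
  - task 5 (Setup): parent_id=NULL -> NULL
  - task 6 (Train): parent_id=NULL -> NULL

SQL:
SELECT a.name, b.name AS project, c.name AS parent
FROM tasks a
LEFT JOIN projects b ON a.project_id = b.id
LEFT JOIN tasks c ON a.parent_id = c.id

Result:
name     | project | parent
---------+---------+-------
Test     | NULL    | NULL  
Plan     | Titan   | NULL  
Research | Titan   | NULL  
Audit    | Titan   | Test  
Setup    | Helix   | NULL  
Train    | NULL    | NULL  


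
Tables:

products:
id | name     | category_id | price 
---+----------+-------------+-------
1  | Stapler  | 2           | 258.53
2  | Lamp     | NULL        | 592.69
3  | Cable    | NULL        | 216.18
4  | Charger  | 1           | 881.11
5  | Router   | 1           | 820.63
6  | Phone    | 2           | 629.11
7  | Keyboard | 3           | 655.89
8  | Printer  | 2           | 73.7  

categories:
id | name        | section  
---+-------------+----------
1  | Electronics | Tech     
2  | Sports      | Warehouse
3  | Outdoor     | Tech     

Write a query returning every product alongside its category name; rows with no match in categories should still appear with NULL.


LEFT JOIN keeps every row from products (the left table); where category_id has no match in categories, the category columns become NULL. Walk through each product:
  - product 1 (Stapler): category_id=2 -> matches Sports
  - product 2 (Lamp): category_id=NULL, no match -> kept with NULL
  - product 3 (Cable): category_id=NULL, no match -> kept with NULL
  - product 4 (Charger): category_id=1 -> matches Electronics
  - product 5 (Router): category_id=1 -> matches Electronics
  - product 6 (Phone): category_id=2 -> matches Sports
  - product 7 (Keyboard): category_id=3 -> matches Outdoor
  - product 8 (Printer): category_id=2 -> matches Sports
All 8 rows appear; 2 have NULL category.

SQL:
SELECT a.name, b.name AS category
FROM products a
LEFT JOIN categories b ON a.category_id = b.id

Result:
name     | category   
---------+------------
Stapler  | Sports     
Lamp     | NULL       
Cable    | NULL       
Charger  | Electronics
Router   | Electronics
Phone    | Sports     
Keyboard | Outdoor    
Printer  | Sports     


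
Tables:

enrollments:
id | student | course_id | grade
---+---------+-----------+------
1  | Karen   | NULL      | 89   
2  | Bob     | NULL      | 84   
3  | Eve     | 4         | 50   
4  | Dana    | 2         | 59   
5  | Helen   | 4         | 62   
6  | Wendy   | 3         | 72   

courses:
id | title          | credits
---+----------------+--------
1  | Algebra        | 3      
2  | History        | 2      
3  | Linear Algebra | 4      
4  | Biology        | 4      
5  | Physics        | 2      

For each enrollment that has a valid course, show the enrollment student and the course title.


INNER JOIN keeps only enrollments rows whose course_id matches an id in courses. Walk through each enrollment:
  - enrollment 1 (Karen): course_id=NULL, no match -> dropped
  - enrollment 2 (Bob): course_id=NULL, no match -> dropped
  - enrollment 3 (Eve): course_id=4 -> matches Biology
  - enrollment 4 (Dana): course_id=2 -> matches History
  - enrollment 5 (Helen): course_id=4 -> matches Biology
  - enrollment 6 (Wendy): course_id=3 -> matches Linear Algebra
So 2 of 6 rows are dropped.

SQL:
SELECT a.student, b.title AS course
FROM enrollments a
INNER JOIN courses b ON a.course_id = b.id

Result:
student | course        
--------+---------------
Eve     | Biology       
Dana    | History       
Helen   | Biology       
Wendy   | Linear Algebra


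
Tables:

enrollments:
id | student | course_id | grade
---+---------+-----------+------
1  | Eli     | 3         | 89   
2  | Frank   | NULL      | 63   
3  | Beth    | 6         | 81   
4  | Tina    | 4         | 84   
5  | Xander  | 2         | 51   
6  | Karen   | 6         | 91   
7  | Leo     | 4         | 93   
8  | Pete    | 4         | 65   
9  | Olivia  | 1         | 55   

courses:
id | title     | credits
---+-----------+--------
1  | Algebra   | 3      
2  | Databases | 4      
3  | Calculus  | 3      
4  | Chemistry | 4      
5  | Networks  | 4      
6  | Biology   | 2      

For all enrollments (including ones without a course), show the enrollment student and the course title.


LEFT JOIN keeps every row from enrollments (the left table); where course_id has no match in courses, the course columns become NULL. Walk through each enrollment:
  - enrollment 1 (Eli): course_id=3 -> matches Calculus
  - enrollment 2 (Frank): course_id=NULL, no match -> kept with NULL
  - enrollment 3 (Beth): course_id=6 -> matches Biology
  - enrollment 4 (Tina): course_id=4 -> matches Chemistry
  - enrollment 5 (Xander): course_id=2 -> matches Databases
  - enrollment 6 (Karen): course_id=6 -> matches Biology
  - enrollment 7 (Leo): course_id=4 -> matches Chemistry
  - enrollment 8 (Pete): course_id=4 -> matches Chemistry
  - enrollment 9 (Olivia): course_id=1 -> matches Algebra
All 9 rows appear; 1 has NULL course.

SQL:
SELECT a.student, b.title AS course
FROM enrollments a
LEFT JOIN courses b ON a.course_id = b.id

Result:
student | course   
--------+----------
Eli     | Calculus 
Frank   | NULL     
Beth    | Biology  
Tina    | Chemistry
Xander  | Databases
Karen   | Biology  
Leo     | Chemistry
Pete    | Chemistry
Olivia  | Algebra  


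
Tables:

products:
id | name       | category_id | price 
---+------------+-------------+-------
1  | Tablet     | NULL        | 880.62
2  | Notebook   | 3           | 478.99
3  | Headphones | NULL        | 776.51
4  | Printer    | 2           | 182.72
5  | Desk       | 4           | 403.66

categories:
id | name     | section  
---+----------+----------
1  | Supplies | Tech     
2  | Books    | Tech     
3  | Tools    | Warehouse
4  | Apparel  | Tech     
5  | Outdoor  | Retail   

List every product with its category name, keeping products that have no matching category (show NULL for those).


LEFT JOIN keeps every row from products (the left table); where category_id has no match in categories, the category columns become NULL. Walk through each product:
  - product 1 (Tablet): category_id=NULL, no match -> kept with NULL
  - product 2 (Notebook): category_id=3 -> matches Tools
  - product 3 (Headphones): category_id=NULL, no match -> kept with NULL
  - product 4 (Printer): category_id=2 -> matches Books
  - product 5 (Desk): category_id=4 -> matches Apparel
All 5 rows appear; 2 have NULL category.

SQL:
SELECT a.name, b.name AS category
FROM products a
LEFT JOIN categories b ON a.category_id = b.id

Result:
name       | category
-----------+---------
Tablet     | NULL    
Notebook   | Tools   
Headphones | NULL    
Printer    | Books   
Desk       | Apparel 


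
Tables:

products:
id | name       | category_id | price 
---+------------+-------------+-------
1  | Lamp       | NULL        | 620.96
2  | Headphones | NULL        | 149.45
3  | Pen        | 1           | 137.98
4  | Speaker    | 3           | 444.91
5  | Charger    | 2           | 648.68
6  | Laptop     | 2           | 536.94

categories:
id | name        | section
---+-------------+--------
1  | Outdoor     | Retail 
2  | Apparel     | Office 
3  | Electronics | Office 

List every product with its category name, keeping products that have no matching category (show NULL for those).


LEFT JOIN keeps every row from products (the left table); where category_id has no match in categories, the category columns become NULL. Walk through each product:
  - product 1 (Lamp): category_id=NULL, no match -> kept with NULL
  - product 2 (Headphones): category_id=NULL, no match -> kept with NULL
  - product 3 (Pen): category_id=1 -> matches Outdoor
  - product 4 (Speaker): category_id=3 -> matches Electronics
  - product 5 (Charger): category_id=2 -> matches Apparel
  - product 6 (Laptop): category_id=2 -> matches Apparel
All 6 rows appear; 2 have NULL category.

SQL:
SELECT a.name, b.name AS category
FROM products a
LEFT JOIN categories b ON a.category_id = b.id

Result:
name       | category   
-----------+------------
Lamp       | NULL       
Headphones | NULL       
Pen        | Outdoor    
Speaker    | Electronics
Charger    | Apparel    
Laptop     | Apparel    


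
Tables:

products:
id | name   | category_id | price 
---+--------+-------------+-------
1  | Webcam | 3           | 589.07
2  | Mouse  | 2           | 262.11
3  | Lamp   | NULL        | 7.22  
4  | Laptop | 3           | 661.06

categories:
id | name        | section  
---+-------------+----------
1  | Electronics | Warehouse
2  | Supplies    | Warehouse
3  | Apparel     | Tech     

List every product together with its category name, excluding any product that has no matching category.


INNER JOIN keeps only products rows whose category_id matches an id in categories. Walk through each product:
  - product 1 (Webcam): category_id=3 -> matches Apparel
  - product 2 (Mouse): category_id=2 -> matches Supplies
  - product 3 (Lamp): category_id=NULL, no match -> dropped
  - product 4 (Laptop): category_id=3 -> matches Apparel
So 1 of 4 rows is dropped.

SQL:
SELECT a.name, b.name AS category
FROM products a
INNER JOIN categories b ON a.category_id = b.id

Result:
name   | category
-------+---------
Webcam | Apparel 
Mouse  | Supplies
Laptop | Apparel 


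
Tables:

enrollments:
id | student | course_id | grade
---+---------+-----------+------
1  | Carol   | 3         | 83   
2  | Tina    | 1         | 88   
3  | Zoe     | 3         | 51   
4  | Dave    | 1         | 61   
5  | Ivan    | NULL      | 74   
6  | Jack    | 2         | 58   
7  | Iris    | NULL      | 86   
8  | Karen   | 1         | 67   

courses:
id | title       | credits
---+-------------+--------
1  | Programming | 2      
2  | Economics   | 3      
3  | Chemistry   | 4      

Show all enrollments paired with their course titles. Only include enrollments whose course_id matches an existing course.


INNER JOIN keeps only enrollments rows whose course_id matches an id in courses. Walk through each enrollment:
  - enrollment 1 (Carol): course_id=3 -> matches Chemistry
  - enrollment 2 (Tina): course_id=1 -> matches Programming
  - enrollment 3 (Zoe): course_id=3 -> matches Chemistry
  - enrollment 4 (Dave): course_id=1 -> matches Programming
  - enrollment 5 (Ivan): course_id=NULL, no match -> dropped
  - enrollment 6 (Jack): course_id=2 -> matches Economics
  - enrollment 7 (Iris): course_id=NULL, no match -> dropped
  - enrollment 8 (Karen): course_id=1 -> matches Programming
So 2 of 8 rows are dropped.

SQL:
SELECT a.student, b.title AS course
FROM enrollments a
INNER JOIN courses b ON a.course_id = b.id

Result:
student | course     
--------+------------
Carol   | Chemistry  
Tina    | Programming
Zoe     | Chemistry  
Dave    | Programming
Jack    | Economics  
Karen   | Programming


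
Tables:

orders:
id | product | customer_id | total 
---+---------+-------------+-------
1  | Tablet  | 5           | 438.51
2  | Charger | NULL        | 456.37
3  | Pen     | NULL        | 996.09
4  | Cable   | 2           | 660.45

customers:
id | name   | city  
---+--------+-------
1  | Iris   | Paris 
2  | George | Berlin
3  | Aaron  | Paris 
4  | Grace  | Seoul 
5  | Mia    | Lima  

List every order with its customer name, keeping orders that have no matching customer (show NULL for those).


LEFT JOIN keeps every row from orders (the left table); where customer_id has no match in customers, the customer columns become NULL. Walk through each order:
  - order 1 (Tablet): customer_id=5 -> matches Mia
  - order 2 (Charger): customer_id=NULL, no match -> kept with NULL
  - order 3 (Pen): customer_id=NULL, no match -> kept with NULL
  - order 4 (Cable): customer_id=2 -> matches George
All 4 rows appear; 2 have NULL customer.

SQL:
SELECT a.product, b.name AS customer
FROM orders a
LEFT JOIN customers b ON a.customer_id = b.id

Result:
product | customer
--------+---------
Tablet  | Mia     
Charger | NULL    
Pen     | NULL    
Cable   | George  


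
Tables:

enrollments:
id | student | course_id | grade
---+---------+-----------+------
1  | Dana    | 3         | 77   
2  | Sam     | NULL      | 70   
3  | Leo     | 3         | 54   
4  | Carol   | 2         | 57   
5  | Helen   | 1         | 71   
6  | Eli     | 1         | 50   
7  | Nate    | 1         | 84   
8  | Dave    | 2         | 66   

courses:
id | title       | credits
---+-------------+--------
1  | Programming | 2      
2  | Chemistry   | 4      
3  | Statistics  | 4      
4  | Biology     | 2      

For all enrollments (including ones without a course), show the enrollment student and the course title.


LEFT JOIN keeps every row from enrollments (the left table); where course_id has no match in courses, the course columns become NULL. Walk through each enrollment:
  - enrollment 1 (Dana): course_id=3 -> matches Statistics
  - enrollment 2 (Sam): course_id=NULL, no match -> kept with NULL
  - enrollment 3 (Leo): course_id=3 -> matches Statistics
  - enrollment 4 (Carol): course_id=2 -> matches Chemistry
  - enrollment 5 (Helen): course_id=1 -> matches Programming
  - enrollment 6 (Eli): course_id=1 -> matches Programming
  - enrollment 7 (Nate): course_id=1 -> matches Programming
  - enrollment 8 (Dave): course_id=2 -> matches Chemistry
All 8 rows appear; 1 has NULL course.

SQL:
SELECT a.student, b.title AS course
FROM enrollments a
LEFT JOIN courses b ON a.course_id = b.id

Result:
student | course     
--------+------------
Dana    | Statistics 
Sam     | NULL       
Leo     | Statistics 
Carol   | Chemistry  
Helen   | Programming
Eli     | Programming
Nate    | Programming
Dave    | Chemistry  


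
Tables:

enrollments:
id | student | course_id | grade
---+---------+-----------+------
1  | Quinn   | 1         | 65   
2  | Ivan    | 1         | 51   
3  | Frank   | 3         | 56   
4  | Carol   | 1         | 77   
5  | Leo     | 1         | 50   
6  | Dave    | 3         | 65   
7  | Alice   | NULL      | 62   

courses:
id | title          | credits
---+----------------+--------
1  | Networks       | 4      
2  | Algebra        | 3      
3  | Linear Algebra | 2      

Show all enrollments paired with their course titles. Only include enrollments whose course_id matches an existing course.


INNER JOIN keeps only enrollments rows whose course_id matches an id in courses. Walk through each enrollment:
  - enrollment 1 (Quinn): course_id=1 -> matches Networks
  - enrollment 2 (Ivan): course_id=1 -> matches Networks
  - enrollment 3 (Frank): course_id=3 -> matches Linear Algebra
  - enrollment 4 (Carol): course_id=1 -> matches Networks
  - enrollment 5 (Leo): course_id=1 -> matches Networks
  - enrollment 6 (Dave): course_id=3 -> matches Linear Algebra
  - enrollment 7 (Alice): course_id=NULL, no match -> dropped
So 1 of 7 rows is dropped.

SQL:
SELECT a.student, b.title AS course
FROM enrollments a
INNER JOIN courses b ON a.course_id = b.id

Result:
student | course        
--------+---------------
Quinn   | Networks      
Ivan    | Networks      
Frank   | Linear Algebra
Carol   | Networks      
Leo     | Networks      
Dave    | Linear Algebra


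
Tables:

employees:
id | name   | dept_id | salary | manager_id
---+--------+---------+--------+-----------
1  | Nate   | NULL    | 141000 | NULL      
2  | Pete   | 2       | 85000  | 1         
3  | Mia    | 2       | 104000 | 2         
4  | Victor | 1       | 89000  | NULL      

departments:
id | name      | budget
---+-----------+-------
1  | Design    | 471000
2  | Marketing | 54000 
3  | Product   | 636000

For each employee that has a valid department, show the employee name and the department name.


INNER JOIN keeps only employees rows whose dept_id matches an id in departments. Walk through each employee:
  - employee 1 (Nate): dept_id=NULL, no match -> dropped
  - employee 2 (Pete): dept_id=2 -> matches Marketing
  - employee 3 (Mia): dept_id=2 -> matches Marketing
  - employee 4 (Victor): dept_id=1 -> matches Design
So 1 of 4 rows is dropped.

SQL:
SELECT a.name, b.name AS department
FROM employees a
INNER JOIN departments b ON a.dept_id = b.id

Result:
name   | department
-------+-----------
Pete   | Marketing 
Mia    | Marketing 
Victor | Design    


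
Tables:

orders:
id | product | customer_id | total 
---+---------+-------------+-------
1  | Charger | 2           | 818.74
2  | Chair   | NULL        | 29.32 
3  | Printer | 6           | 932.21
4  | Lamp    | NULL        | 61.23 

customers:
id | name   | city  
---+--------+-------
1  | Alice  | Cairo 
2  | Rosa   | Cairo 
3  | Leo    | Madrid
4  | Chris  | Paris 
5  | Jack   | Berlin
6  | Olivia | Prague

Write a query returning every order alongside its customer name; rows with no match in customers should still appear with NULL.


LEFT JOIN keeps every row from orders (the left table); where customer_id has no match in customers, the customer columns become NULL. Walk through each order:
  - order 1 (Charger): customer_id=2 -> matches Rosa
  - order 2 (Chair): customer_id=NULL, no match -> kept with NULL
  - order 3 (Printer): customer_id=6 -> matches Olivia
  - order 4 (Lamp): customer_id=NULL, no match -> kept with NULL
All 4 rows appear; 2 have NULL customer.

SQL:
SELECT a.product, b.name AS customer
FROM orders a
LEFT JOIN customers b ON a.customer_id = b.id

Result:
product | customer
--------+---------
Charger | Rosa    
Chair   | NULL    
Printer | Olivia  
Lamp    | NULL    


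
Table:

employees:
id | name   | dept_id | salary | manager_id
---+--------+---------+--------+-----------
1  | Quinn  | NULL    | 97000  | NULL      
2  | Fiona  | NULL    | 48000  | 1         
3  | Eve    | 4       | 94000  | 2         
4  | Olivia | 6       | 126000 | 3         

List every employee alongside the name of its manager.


This is a self-join: employees is joined to a second copy of itself, matching each row's manager_id to another row's id. Use LEFT JOIN so rows with manager_id=NULL are kept.
  - employee 1 (Quinn): manager_id=NULL -> NULL
  - employee 2 (Fiona): manager_id=1 -> Quinn
  - employee 3 (Eve): manager_id=2 -> Fiona
  - employee 4 (Olivia): manager_id=3 -> Eve

SQL:
SELECT a.name AS item, b.name AS manager
FROM employees a
LEFT JOIN employees b ON a.manager_id = b.id

Result:
item   | manager
-------+--------
Quinn  | NULL   
Fiona  | Quinn  
Eve    | Fiona  
Olivia | Eve    


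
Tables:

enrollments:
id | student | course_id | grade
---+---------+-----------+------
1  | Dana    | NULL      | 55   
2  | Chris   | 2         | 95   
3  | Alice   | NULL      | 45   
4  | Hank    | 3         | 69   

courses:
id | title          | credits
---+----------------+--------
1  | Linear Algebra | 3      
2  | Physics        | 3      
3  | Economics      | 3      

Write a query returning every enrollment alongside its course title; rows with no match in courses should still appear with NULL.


LEFT JOIN keeps every row from enrollments (the left table); where course_id has no match in courses, the course columns become NULL. Walk through each enrollment:
  - enrollment 1 (Dana): course_id=NULL, no match -> kept with NULL
  - enrollment 2 (Chris): course_id=2 -> matches Physics
  - enrollment 3 (Alice): course_id=NULL, no match -> kept with NULL
  - enrollment 4 (Hank): course_id=3 -> matches Economics
All 4 rows appear; 2 have NULL course.

SQL:
SELECT a.student, b.title AS course
FROM enrollments a
LEFT JOIN courses b ON a.course_id = b.id

Result:
student | course   
--------+----------
Dana    | NULL     
Chris   | Physics  
Alice   | NULL     
Hank    | Economics


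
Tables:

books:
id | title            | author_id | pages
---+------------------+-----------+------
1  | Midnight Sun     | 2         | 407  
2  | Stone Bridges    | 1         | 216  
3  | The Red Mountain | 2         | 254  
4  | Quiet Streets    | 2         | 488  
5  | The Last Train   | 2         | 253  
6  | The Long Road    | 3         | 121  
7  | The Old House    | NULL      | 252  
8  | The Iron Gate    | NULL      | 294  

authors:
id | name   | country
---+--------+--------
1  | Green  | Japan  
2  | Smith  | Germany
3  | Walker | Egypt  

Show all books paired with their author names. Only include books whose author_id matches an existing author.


INNER JOIN keeps only books rows whose author_id matches an id in authors. Walk through each book:
  - book 1 (Midnight Sun): author_id=2 -> matches Smith
  - book 2 (Stone Bridges): author_id=1 -> matches Green
  - book 3 (The Red Mountain): author_id=2 -> matches Smith
  - book 4 (Quiet Streets): author_id=2 -> matches Smith
  - book 5 (The Last Train): author_id=2 -> matches Smith
  - book 6 (The Long Road): author_id=3 -> matches Walker
  - book 7 (The Old House): author_id=NULL, no match -> dropped
  - book 8 (The Iron Gate): author_id=NULL, no match -> dropped
So 2 of 8 rows are dropped.

SQL:
SELECT a.title, b.name AS author
FROM books a
INNER JOIN authors b ON a.author_id = b.id

Result:
title            | author
-----------------+-------
Midnight Sun     | Smith 
Stone Bridges    | Green 
The Red Mountain | Smith 
Quiet Streets    | Smith 
The Last Train   | Smith 
The Long Road    | Walker


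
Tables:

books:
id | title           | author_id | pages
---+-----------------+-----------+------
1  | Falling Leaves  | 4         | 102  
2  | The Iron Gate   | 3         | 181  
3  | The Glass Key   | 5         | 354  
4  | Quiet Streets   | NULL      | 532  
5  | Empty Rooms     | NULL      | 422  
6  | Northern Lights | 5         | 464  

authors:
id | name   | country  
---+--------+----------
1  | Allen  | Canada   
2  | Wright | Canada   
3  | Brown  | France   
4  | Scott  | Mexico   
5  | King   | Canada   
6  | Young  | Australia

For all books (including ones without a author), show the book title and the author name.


LEFT JOIN keeps every row from books (the left table); where author_id has no match in authors, the author columns become NULL. Walk through each book:
  - book 1 (Falling Leaves): author_id=4 -> matches Scott
  - book 2 (The Iron Gate): author_id=3 -> matches Brown
  - book 3 (The Glass Key): author_id=5 -> matches King
  - book 4 (Quiet Streets): author_id=NULL, no match -> kept with NULL
  - book 5 (Empty Rooms): author_id=NULL, no match -> kept with NULL
  - book 6 (Northern Lights): author_id=5 -> matches King
All 6 rows appear; 2 have NULL author.

SQL:
SELECT a.title, b.name AS author
FROM books a
LEFT JOIN authors b ON a.author_id = b.id

Result:
title           | author
----------------+-------
Falling Leaves  | Scott 
The Iron Gate   | Brown 
The Glass Key   | King  
Quiet Streets   | NULL  
Empty Rooms     | NULL  
Northern Lights | King  


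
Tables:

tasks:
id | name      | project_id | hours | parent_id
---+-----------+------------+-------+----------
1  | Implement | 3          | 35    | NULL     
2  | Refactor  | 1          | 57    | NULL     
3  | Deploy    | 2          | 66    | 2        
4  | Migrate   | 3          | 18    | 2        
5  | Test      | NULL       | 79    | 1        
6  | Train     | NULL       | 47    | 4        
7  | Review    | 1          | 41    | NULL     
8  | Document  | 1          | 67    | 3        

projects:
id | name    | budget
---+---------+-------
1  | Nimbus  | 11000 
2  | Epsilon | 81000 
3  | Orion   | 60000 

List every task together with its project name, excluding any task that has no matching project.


INNER JOIN keeps only tasks rows whose project_id matches an id in projects. Walk through each task:
  - task 1 (Implement): project_id=3 -> matches Orion
  - task 2 (Refactor): project_id=1 -> matches Nimbus
  - task 3 (Deploy): project_id=2 -> matches Epsilon
  - task 4 (Migrate): project_id=3 -> matches Orion
  - task 5 (Test): project_id=NULL, no match -> dropped
  - task 6 (Train): project_id=NULL, no match -> dropped
  - task 7 (Review): project_id=1 -> matches Nimbus
  - task 8 (Document): project_id=1 -> matches Nimbus
So 2 of 8 rows are dropped.

SQL:
SELECT a.name, b.name AS project
FROM tasks a
INNER JOIN projects b ON a.project_id = b.id

Result:
name      | project
----------+--------
Implement | Orion  
Refactor  | Nimbus 
Deploy    | Epsilon
Migrate   | Orion  
Review    | Nimbus 
Document  | Nimbus 
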